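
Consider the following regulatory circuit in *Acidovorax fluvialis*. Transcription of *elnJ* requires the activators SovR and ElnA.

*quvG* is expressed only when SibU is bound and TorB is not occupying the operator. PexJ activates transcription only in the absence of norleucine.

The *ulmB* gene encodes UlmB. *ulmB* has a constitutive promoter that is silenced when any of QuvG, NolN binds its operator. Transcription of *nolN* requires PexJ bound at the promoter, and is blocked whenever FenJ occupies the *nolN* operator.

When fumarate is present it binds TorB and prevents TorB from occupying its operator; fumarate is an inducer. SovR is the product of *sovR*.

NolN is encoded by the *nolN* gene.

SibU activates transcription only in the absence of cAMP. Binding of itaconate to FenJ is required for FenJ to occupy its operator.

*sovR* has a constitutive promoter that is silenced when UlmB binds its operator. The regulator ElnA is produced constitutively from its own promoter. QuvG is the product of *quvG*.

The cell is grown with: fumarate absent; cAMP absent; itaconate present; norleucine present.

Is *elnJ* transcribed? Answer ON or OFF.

Fumarate is absent, so TorB is active.
cAMP is absent, so SibU is active.
With repressor TorB bound, *quvG* is not transcribed.
So QuvG is not produced.
Norleucine is present, so PexJ is inactive.
Itaconate is present, so FenJ is active.
With repressor FenJ bound, *nolN* is not transcribed.
So NolN is not produced.
With no repressor bound, *ulmB* is transcribed.
So UlmB is produced and active.
With repressor UlmB bound, *sovR* is not transcribed.
So SovR is not produced.
ElnA is produced constitutively and is active.
Required activator SovR is absent, so *elnJ* is not transcribed.

OFF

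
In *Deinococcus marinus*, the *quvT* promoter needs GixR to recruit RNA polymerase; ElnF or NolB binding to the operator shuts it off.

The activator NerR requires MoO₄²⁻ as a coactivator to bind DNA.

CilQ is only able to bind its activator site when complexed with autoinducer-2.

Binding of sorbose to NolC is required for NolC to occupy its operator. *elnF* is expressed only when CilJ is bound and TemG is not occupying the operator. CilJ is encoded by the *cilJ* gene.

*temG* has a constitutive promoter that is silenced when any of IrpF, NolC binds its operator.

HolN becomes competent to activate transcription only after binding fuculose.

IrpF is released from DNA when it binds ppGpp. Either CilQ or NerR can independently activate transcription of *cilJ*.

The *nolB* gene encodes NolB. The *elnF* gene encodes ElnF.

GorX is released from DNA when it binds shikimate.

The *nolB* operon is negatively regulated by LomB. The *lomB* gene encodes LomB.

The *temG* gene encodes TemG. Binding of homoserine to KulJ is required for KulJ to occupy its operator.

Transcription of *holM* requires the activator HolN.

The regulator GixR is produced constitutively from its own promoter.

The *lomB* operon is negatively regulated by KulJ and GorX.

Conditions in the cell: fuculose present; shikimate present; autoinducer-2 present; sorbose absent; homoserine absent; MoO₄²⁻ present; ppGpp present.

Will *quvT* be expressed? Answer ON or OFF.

ON

ppGpp is present, so IrpF is inactive.
Sorbose is absent, so NolC is inactive.
With no repressor bound, *temG* is transcribed.
So TemG is produced and active.
Autoinducer-2 is present, so CilQ is active.
MoO₄²⁻ is present, so NerR is active.
Activator CilQ is present, so *cilJ* is transcribed.
So CilJ is produced and active.
With repressor TemG bound, *elnF* is not transcribed.
So ElnF is not produced.
GixR is produced constitutively and is active.
Homoserine is absent, so KulJ is inactive.
Shikimate is present, so GorX is inactive.
With no repressor bound, *lomB* is transcribed.
So LomB is produced and active.
With repressor LomB bound, *nolB* is not transcribed.
So NolB is not produced.
No repressor is bound and GixR is active, so *quvT* is transcribed.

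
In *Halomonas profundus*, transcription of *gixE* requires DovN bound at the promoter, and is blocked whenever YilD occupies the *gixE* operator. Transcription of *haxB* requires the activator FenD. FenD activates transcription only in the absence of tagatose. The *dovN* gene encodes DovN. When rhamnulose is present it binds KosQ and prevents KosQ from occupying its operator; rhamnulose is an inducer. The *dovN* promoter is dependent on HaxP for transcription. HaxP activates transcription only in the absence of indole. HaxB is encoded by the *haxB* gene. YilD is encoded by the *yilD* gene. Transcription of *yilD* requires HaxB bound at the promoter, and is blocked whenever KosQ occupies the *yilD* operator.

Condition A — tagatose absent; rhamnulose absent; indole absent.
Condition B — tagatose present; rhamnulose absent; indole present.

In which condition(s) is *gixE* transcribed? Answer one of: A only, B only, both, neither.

A only

Condition A:
Tagatose is absent, so FenD is active.
No repressor is bound and FenD is active, so *haxB* is transcribed.
So HaxB is produced and active.
Rhamnulose is absent, so KosQ is active.
With repressor KosQ bound, *yilD* is not transcribed.
So YilD is not produced.
Indole is absent, so HaxP is active.
No repressor is bound and HaxP is active, so *dovN* is transcribed.
So DovN is produced and active.
No repressor is bound and DovN is active, so *gixE* is transcribed.
→ *gixE* is ON in A.
Condition B:
Tagatose is present, so FenD is inactive.
Required activator FenD is absent, so *haxB* is not transcribed.
So HaxB is not produced.
Rhamnulose is absent, so KosQ is active.
With repressor KosQ bound, *yilD* is not transcribed.
So YilD is not produced.
Indole is present, so HaxP is inactive.
Required activator HaxP is absent, so *dovN* is not transcribed.
So DovN is not produced.
Required activator DovN is absent, so *gixE* is not transcribed.
→ *gixE* is OFF in B.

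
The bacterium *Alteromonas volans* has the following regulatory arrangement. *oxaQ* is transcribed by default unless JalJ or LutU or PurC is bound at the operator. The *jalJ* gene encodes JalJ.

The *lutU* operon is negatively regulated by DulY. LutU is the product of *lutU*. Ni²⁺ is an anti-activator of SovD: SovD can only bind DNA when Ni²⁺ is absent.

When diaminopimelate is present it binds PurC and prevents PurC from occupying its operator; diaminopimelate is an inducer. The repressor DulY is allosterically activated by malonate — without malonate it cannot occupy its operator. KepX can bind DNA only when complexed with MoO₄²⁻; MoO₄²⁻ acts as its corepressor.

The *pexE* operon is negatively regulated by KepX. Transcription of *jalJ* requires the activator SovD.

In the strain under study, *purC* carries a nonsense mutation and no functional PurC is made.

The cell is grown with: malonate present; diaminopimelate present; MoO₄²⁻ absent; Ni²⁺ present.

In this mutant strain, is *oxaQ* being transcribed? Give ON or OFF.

ON

Ni²⁺ is present, so SovD is inactive.
Required activator SovD is absent, so *jalJ* is not transcribed.
So JalJ is not produced.
Malonate is present, so DulY is active.
With repressor DulY bound, *lutU* is not transcribed.
So LutU is not produced.
PurC is non-functional in this strain, so it has no effect.
With no repressor bound, *oxaQ* is transcribed.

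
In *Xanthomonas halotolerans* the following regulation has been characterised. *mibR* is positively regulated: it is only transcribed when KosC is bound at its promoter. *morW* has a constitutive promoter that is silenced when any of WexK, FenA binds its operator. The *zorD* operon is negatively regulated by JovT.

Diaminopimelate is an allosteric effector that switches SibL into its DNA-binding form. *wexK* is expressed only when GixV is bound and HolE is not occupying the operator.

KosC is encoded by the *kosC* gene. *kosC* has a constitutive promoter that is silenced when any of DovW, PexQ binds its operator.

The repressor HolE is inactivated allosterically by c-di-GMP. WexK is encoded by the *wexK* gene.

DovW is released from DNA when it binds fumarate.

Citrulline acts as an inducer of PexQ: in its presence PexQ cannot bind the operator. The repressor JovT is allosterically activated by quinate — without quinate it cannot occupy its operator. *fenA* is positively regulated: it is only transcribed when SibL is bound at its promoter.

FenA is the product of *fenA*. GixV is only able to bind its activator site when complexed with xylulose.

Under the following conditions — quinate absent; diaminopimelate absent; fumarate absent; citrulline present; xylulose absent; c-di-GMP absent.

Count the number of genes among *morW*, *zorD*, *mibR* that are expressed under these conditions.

2

c-di-GMP is absent, so HolE is active.
Xylulose is absent, so GixV is inactive.
With repressor HolE bound, *wexK* is not transcribed.
So WexK is not produced.
Diaminopimelate is absent, so SibL is inactive.
Required activator SibL is absent, so *fenA* is not transcribed.
So FenA is not produced.
With no repressor bound, *morW* is transcribed.
→ *morW* is ON.
Quinate is absent, so JovT is inactive.
With no repressor bound, *zorD* is transcribed.
→ *zorD* is ON.
Fumarate is absent, so DovW is active.
Citrulline is present, so PexQ is inactive.
With repressor DovW bound, *kosC* is not transcribed.
So KosC is not produced.
Required activator KosC is absent, so *mibR* is not transcribed.
→ *mibR* is OFF.
2 of the 3 genes are transcribed.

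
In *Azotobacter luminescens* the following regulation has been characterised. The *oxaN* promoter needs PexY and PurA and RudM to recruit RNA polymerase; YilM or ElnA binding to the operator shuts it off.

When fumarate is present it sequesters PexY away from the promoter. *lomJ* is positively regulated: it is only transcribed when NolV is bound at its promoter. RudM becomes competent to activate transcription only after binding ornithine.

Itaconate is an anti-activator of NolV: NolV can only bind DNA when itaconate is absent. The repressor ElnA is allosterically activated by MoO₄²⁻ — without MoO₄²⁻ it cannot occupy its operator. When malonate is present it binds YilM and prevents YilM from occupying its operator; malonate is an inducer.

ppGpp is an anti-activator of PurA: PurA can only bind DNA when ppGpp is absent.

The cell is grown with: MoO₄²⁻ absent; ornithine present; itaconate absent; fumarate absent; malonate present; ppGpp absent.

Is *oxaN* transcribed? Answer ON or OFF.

Malonate is present, so YilM is inactive.
Fumarate is absent, so PexY is active.
ppGpp is absent, so PurA is active.
Ornithine is present, so RudM is active.
MoO₄²⁻ is absent, so ElnA is inactive.
No repressor is bound and PexY and PurA and RudM are active, so *oxaN* is transcribed.

ON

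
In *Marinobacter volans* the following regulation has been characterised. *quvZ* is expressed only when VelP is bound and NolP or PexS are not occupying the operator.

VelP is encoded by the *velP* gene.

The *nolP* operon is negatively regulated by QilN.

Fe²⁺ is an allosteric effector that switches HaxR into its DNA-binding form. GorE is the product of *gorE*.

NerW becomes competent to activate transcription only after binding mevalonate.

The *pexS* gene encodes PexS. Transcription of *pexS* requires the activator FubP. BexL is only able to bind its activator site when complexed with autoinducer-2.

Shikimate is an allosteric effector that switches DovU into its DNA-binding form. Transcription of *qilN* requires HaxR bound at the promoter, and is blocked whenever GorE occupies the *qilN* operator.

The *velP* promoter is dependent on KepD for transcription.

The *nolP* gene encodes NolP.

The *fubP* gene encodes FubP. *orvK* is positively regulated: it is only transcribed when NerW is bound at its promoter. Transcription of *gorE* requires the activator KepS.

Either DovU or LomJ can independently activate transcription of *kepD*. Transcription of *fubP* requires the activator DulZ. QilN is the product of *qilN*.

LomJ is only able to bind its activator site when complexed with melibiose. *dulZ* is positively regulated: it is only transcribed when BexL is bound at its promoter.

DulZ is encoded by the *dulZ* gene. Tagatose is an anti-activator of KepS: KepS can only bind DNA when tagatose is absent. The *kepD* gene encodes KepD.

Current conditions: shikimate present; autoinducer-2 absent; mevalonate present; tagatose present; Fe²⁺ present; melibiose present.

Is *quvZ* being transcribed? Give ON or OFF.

Tagatose is present, so KepS is inactive.
Required activator KepS is absent, so *gorE* is not transcribed.
So GorE is not produced.
Fe²⁺ is present, so HaxR is active.
No repressor is bound and HaxR is active, so *qilN* is transcribed.
So QilN is produced and active.
With repressor QilN bound, *nolP* is not transcribed.
So NolP is not produced.
Shikimate is present, so DovU is active.
Melibiose is present, so LomJ is active.
Activator DovU is present, so *kepD* is transcribed.
So KepD is produced and active.
No repressor is bound and KepD is active, so *velP* is transcribed.
So VelP is produced and active.
Autoinducer-2 is absent, so BexL is inactive.
Required activator BexL is absent, so *dulZ* is not transcribed.
So DulZ is not produced.
Required activator DulZ is absent, so *fubP* is not transcribed.
So FubP is not produced.
Required activator FubP is absent, so *pexS* is not transcribed.
So PexS is not produced.
No repressor is bound and VelP is active, so *quvZ* is transcribed.

ON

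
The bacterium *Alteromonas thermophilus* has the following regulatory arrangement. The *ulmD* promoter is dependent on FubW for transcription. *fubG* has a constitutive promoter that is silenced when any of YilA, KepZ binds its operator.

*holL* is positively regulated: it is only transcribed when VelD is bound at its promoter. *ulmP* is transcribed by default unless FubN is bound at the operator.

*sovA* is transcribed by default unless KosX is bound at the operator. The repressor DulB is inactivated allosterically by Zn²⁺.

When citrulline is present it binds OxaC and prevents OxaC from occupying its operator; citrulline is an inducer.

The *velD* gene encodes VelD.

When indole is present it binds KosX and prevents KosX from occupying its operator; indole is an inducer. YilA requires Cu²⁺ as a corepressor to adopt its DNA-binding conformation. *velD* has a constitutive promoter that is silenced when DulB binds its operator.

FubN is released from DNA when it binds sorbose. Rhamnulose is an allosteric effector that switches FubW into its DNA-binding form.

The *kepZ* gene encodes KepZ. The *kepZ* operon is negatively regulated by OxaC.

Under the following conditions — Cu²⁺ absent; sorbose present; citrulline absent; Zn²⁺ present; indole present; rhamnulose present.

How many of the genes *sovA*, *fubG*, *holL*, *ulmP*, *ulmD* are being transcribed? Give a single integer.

Indole is present, so KosX is inactive.
With no repressor bound, *sovA* is transcribed.
→ *sovA* is ON.
Cu²⁺ is absent, so YilA is inactive.
Citrulline is absent, so OxaC is active.
With repressor OxaC bound, *kepZ* is not transcribed.
So KepZ is not produced.
With no repressor bound, *fubG* is transcribed.
→ *fubG* is ON.
Zn²⁺ is present, so DulB is inactive.
With no repressor bound, *velD* is transcribed.
So VelD is produced and active.
No repressor is bound and VelD is active, so *holL* is transcribed.
→ *holL* is ON.
Sorbose is present, so FubN is inactive.
With no repressor bound, *ulmP* is transcribed.
→ *ulmP* is ON.
Rhamnulose is present, so FubW is active.
No repressor is bound and FubW is active, so *ulmD* is transcribed.
→ *ulmD* is ON.
5 of the 5 genes are transcribed.

5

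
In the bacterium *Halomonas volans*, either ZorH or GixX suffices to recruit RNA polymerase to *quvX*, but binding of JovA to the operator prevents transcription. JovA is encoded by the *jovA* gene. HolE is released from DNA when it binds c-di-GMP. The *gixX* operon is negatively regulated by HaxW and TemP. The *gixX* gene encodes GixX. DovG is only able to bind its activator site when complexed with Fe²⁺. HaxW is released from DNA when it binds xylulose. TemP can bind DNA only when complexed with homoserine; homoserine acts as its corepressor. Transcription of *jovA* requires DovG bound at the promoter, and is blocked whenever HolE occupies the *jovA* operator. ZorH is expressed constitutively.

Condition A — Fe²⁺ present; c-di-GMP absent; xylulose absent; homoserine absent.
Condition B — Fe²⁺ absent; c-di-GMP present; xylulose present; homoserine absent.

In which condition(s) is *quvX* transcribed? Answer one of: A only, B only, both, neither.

both

Condition A:
ZorH is produced constitutively and is active.
Fe²⁺ is present, so DovG is active.
c-di-GMP is absent, so HolE is active.
With repressor HolE bound, *jovA* is not transcribed.
So JovA is not produced.
Xylulose is absent, so HaxW is active.
Homoserine is absent, so TemP is inactive.
With repressor HaxW bound, *gixX* is not transcribed.
So GixX is not produced.
Activator ZorH is present, so *quvX* is transcribed.
→ *quvX* is ON in A.
Condition B:
ZorH is produced constitutively and is active.
Fe²⁺ is absent, so DovG is inactive.
c-di-GMP is present, so HolE is inactive.
Required activator DovG is absent, so *jovA* is not transcribed.
So JovA is not produced.
Xylulose is present, so HaxW is inactive.
Homoserine is absent, so TemP is inactive.
With no repressor bound, *gixX* is transcribed.
So GixX is produced and active.
Activator ZorH is present, so *quvX* is transcribed.
→ *quvX* is ON in B.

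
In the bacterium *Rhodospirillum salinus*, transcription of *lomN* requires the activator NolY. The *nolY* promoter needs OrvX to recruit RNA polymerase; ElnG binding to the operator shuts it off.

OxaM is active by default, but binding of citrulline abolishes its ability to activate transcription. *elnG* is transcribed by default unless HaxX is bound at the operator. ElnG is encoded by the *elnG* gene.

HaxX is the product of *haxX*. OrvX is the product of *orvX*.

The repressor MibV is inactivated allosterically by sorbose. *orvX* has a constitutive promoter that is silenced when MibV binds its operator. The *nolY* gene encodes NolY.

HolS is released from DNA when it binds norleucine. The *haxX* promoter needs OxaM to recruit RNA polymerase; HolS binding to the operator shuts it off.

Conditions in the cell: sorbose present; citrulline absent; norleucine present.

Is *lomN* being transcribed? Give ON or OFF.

Norleucine is present, so HolS is inactive.
Citrulline is absent, so OxaM is active.
No repressor is bound and OxaM is active, so *haxX* is transcribed.
So HaxX is produced and active.
With repressor HaxX bound, *elnG* is not transcribed.
So ElnG is not produced.
Sorbose is present, so MibV is inactive.
With no repressor bound, *orvX* is transcribed.
So OrvX is produced and active.
No repressor is bound and OrvX is active, so *nolY* is transcribed.
So NolY is produced and active.
No repressor is bound and NolY is active, so *lomN* is transcribed.

ON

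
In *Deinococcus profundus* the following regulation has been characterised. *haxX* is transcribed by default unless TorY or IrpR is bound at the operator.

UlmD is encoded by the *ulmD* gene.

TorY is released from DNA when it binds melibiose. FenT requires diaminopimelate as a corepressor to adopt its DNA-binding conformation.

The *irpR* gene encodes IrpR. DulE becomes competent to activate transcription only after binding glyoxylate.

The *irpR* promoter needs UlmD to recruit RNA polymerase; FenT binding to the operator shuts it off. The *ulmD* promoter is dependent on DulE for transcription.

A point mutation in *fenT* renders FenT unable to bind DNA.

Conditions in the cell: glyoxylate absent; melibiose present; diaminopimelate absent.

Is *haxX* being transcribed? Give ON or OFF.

ON

Melibiose is present, so TorY is inactive.
FenT is non-functional in this strain, so it has no effect.
Glyoxylate is absent, so DulE is inactive.
Required activator DulE is absent, so *ulmD* is not transcribed.
So UlmD is not produced.
Required activator UlmD is absent, so *irpR* is not transcribed.
So IrpR is not produced.
With no repressor bound, *haxX* is transcribed.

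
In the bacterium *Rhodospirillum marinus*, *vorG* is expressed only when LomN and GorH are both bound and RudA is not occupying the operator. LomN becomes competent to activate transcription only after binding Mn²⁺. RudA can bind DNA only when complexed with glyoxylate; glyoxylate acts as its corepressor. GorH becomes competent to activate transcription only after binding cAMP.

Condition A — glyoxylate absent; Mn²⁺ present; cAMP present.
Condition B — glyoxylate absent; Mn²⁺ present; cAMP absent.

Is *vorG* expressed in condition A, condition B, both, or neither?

A only

Condition A:
Glyoxylate is absent, so RudA is inactive.
Mn²⁺ is present, so LomN is active.
cAMP is present, so GorH is active.
No repressor is bound and LomN and GorH are active, so *vorG* is transcribed.
→ *vorG* is ON in A.
Condition B:
Glyoxylate is absent, so RudA is inactive.
Mn²⁺ is present, so LomN is active.
cAMP is absent, so GorH is inactive.
Required activator GorH is absent, so *vorG* is not transcribed.
→ *vorG* is OFF in B.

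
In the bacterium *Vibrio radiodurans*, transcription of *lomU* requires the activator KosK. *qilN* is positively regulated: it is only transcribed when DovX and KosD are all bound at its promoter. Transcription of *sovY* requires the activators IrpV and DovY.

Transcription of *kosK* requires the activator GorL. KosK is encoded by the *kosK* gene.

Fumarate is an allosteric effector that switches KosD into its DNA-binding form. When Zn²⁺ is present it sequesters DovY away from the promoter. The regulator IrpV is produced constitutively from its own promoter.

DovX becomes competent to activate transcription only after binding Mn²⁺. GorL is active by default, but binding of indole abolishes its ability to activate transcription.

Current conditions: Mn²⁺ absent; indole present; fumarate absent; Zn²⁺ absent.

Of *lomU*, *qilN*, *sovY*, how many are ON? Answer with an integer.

1

Indole is present, so GorL is inactive.
Required activator GorL is absent, so *kosK* is not transcribed.
So KosK is not produced.
Required activator KosK is absent, so *lomU* is not transcribed.
→ *lomU* is OFF.
Mn²⁺ is absent, so DovX is inactive.
Fumarate is absent, so KosD is inactive.
Required activator DovX is absent, so *qilN* is not transcribed.
→ *qilN* is OFF.
IrpV is produced constitutively and is active.
Zn²⁺ is absent, so DovY is active.
No repressor is bound and IrpV and DovY are active, so *sovY* is transcribed.
→ *sovY* is ON.
1 of the 3 genes is transcribed.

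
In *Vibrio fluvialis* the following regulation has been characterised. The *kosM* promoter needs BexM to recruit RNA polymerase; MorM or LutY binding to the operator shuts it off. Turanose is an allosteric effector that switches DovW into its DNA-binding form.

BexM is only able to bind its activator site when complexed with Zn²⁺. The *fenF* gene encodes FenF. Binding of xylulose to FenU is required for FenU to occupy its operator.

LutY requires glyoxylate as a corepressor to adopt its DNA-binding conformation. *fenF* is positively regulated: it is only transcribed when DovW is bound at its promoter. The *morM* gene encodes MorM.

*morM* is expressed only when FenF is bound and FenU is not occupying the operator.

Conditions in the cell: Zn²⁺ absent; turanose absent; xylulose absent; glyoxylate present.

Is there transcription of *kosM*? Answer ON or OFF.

Turanose is absent, so DovW is inactive.
Required activator DovW is absent, so *fenF* is not transcribed.
So FenF is not produced.
Xylulose is absent, so FenU is inactive.
Required activator FenF is absent, so *morM* is not transcribed.
So MorM is not produced.
Glyoxylate is present, so LutY is active.
Zn²⁺ is absent, so BexM is inactive.
With repressor LutY bound, *kosM* is not transcribed.

OFF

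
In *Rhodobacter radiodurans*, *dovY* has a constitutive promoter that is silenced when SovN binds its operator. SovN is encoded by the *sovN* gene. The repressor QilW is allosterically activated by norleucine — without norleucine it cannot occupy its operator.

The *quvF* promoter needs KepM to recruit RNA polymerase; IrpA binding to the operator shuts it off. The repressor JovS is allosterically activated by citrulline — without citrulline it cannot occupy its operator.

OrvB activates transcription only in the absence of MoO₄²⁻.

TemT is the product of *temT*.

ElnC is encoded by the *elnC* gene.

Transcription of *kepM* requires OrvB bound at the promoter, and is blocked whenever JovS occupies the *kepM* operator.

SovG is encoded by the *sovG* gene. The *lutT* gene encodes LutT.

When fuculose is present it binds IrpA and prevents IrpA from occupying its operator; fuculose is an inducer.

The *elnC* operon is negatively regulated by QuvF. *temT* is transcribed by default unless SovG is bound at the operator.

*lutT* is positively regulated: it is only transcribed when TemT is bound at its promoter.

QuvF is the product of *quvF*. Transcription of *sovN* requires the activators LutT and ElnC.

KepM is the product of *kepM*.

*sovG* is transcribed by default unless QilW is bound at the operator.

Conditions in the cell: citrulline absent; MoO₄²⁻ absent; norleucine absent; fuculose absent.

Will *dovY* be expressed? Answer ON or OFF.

ON

Norleucine is absent, so QilW is inactive.
With no repressor bound, *sovG* is transcribed.
So SovG is produced and active.
With repressor SovG bound, *temT* is not transcribed.
So TemT is not produced.
Required activator TemT is absent, so *lutT* is not transcribed.
So LutT is not produced.
Fuculose is absent, so IrpA is active.
Citrulline is absent, so JovS is inactive.
MoO₄²⁻ is absent, so OrvB is active.
No repressor is bound and OrvB is active, so *kepM* is transcribed.
So KepM is produced and active.
With repressor IrpA bound, *quvF* is not transcribed.
So QuvF is not produced.
With no repressor bound, *elnC* is transcribed.
So ElnC is produced and active.
Required activator LutT is absent, so *sovN* is not transcribed.
So SovN is not produced.
With no repressor bound, *dovY* is transcribed.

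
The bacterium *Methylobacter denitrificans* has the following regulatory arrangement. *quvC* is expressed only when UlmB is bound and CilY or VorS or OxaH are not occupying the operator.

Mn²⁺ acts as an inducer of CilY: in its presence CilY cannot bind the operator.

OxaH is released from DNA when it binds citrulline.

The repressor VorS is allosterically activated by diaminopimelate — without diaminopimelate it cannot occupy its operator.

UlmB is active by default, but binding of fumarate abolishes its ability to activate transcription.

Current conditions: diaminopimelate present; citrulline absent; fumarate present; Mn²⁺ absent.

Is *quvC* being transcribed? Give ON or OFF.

Fumarate is present, so UlmB is inactive.
Mn²⁺ is absent, so CilY is active.
Diaminopimelate is present, so VorS is active.
Citrulline is absent, so OxaH is active.
With repressor CilY bound, *quvC* is not transcribed.

OFF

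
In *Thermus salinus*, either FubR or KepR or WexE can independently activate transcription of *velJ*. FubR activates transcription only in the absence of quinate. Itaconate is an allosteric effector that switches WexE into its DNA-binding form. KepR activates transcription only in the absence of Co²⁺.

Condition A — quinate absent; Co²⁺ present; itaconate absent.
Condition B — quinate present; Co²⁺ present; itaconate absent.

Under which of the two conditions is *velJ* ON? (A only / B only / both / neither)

A only

Condition A:
Quinate is absent, so FubR is active.
Co²⁺ is present, so KepR is inactive.
Itaconate is absent, so WexE is inactive.
Activator FubR is present, so *velJ* is transcribed.
→ *velJ* is ON in A.
Condition B:
Quinate is present, so FubR is inactive.
Co²⁺ is present, so KepR is inactive.
Itaconate is absent, so WexE is inactive.
No activator is available at the *velJ* promoter, so *velJ* is not transcribed.
→ *velJ* is OFF in B.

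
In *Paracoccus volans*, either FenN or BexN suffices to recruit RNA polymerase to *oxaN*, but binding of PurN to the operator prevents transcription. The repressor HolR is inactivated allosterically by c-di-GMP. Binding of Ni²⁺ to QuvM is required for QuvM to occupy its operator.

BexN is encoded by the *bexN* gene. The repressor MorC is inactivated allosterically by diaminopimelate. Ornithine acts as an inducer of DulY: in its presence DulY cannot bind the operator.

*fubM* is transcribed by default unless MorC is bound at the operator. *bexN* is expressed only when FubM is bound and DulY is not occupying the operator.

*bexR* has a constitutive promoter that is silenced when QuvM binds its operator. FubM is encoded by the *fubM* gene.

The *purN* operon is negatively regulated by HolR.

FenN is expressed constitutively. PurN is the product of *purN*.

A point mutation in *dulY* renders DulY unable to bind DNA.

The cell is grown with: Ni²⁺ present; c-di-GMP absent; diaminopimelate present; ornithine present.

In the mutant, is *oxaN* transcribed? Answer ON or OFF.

ON

FenN is produced constitutively and is active.
Diaminopimelate is present, so MorC is inactive.
With no repressor bound, *fubM* is transcribed.
So FubM is produced and active.
DulY is non-functional in this strain, so it has no effect.
No repressor is bound and FubM is active, so *bexN* is transcribed.
So BexN is produced and active.
c-di-GMP is absent, so HolR is active.
With repressor HolR bound, *purN* is not transcribed.
So PurN is not produced.
Activator FenN is present, so *oxaN* is transcribed.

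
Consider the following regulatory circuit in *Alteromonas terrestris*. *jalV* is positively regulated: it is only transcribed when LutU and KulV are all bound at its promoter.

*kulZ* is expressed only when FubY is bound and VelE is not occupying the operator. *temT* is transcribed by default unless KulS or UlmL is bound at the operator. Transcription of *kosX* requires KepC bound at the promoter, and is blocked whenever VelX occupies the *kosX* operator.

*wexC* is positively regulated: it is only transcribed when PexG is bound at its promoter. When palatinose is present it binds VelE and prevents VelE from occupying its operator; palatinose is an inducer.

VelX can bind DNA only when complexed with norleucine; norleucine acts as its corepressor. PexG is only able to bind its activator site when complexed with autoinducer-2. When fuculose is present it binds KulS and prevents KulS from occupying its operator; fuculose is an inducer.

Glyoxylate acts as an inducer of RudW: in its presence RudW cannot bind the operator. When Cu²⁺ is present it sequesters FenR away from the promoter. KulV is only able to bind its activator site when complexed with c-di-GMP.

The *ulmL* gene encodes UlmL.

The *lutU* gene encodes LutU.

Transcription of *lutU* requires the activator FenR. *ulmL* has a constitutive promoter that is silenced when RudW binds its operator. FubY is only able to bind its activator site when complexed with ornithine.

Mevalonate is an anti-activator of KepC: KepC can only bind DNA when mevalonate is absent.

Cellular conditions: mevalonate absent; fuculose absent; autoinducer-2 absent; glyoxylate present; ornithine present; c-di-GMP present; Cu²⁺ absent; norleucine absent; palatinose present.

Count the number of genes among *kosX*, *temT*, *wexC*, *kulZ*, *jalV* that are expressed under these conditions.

Norleucine is absent, so VelX is inactive.
Mevalonate is absent, so KepC is active.
No repressor is bound and KepC is active, so *kosX* is transcribed.
→ *kosX* is ON.
Fuculose is absent, so KulS is active.
Glyoxylate is present, so RudW is inactive.
With no repressor bound, *ulmL* is transcribed.
So UlmL is produced and active.
With repressor KulS bound, *temT* is not transcribed.
→ *temT* is OFF.
Autoinducer-2 is absent, so PexG is inactive.
Required activator PexG is absent, so *wexC* is not transcribed.
→ *wexC* is OFF.
Palatinose is present, so VelE is inactive.
Ornithine is present, so FubY is active.
No repressor is bound and FubY is active, so *kulZ* is transcribed.
→ *kulZ* is ON.
Cu²⁺ is absent, so FenR is active.
No repressor is bound and FenR is active, so *lutU* is transcribed.
So LutU is produced and active.
c-di-GMP is present, so KulV is active.
No repressor is bound and LutU and KulV are active, so *jalV* is transcribed.
→ *jalV* is ON.
3 of the 5 genes are transcribed.

3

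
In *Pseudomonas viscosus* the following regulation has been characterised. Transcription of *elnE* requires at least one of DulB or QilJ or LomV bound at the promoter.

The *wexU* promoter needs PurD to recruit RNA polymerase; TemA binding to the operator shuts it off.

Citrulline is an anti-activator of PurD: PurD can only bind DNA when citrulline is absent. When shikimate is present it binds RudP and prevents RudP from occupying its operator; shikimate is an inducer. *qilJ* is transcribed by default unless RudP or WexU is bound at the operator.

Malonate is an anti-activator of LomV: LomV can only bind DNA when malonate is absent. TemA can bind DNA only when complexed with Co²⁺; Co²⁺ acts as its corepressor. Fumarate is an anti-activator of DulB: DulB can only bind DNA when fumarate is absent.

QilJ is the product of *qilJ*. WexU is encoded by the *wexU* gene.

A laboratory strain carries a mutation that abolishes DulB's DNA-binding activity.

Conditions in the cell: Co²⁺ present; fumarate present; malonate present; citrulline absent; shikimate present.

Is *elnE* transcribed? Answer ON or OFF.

ON

DulB is non-functional in this strain, so it has no effect.
Shikimate is present, so RudP is inactive.
Citrulline is absent, so PurD is active.
Co²⁺ is present, so TemA is active.
With repressor TemA bound, *wexU* is not transcribed.
So WexU is not produced.
With no repressor bound, *qilJ* is transcribed.
So QilJ is produced and active.
Malonate is present, so LomV is inactive.
Activator QilJ is present, so *elnE* is transcribed.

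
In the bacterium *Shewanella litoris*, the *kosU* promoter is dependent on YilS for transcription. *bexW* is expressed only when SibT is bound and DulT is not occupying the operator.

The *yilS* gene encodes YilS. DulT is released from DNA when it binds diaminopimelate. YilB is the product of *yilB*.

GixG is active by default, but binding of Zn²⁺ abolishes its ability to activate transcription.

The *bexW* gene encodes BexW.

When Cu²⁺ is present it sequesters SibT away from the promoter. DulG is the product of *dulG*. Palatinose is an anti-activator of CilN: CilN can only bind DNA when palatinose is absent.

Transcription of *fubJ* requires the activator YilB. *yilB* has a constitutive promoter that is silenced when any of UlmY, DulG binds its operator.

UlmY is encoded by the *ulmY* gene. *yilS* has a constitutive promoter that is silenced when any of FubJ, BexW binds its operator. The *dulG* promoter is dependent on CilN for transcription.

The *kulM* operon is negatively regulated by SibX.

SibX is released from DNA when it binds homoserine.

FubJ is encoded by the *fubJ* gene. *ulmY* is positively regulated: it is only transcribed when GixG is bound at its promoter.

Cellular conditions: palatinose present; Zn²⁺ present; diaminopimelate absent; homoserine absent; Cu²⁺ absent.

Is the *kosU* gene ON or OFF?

Zn²⁺ is present, so GixG is inactive.
Required activator GixG is absent, so *ulmY* is not transcribed.
So UlmY is not produced.
Palatinose is present, so CilN is inactive.
Required activator CilN is absent, so *dulG* is not transcribed.
So DulG is not produced.
With no repressor bound, *yilB* is transcribed.
So YilB is produced and active.
No repressor is bound and YilB is active, so *fubJ* is transcribed.
So FubJ is produced and active.
Cu²⁺ is absent, so SibT is active.
Diaminopimelate is absent, so DulT is active.
With repressor DulT bound, *bexW* is not transcribed.
So BexW is not produced.
With repressor FubJ bound, *yilS* is not transcribed.
So YilS is not produced.
Required activator YilS is absent, so *kosU* is not transcribed.

OFF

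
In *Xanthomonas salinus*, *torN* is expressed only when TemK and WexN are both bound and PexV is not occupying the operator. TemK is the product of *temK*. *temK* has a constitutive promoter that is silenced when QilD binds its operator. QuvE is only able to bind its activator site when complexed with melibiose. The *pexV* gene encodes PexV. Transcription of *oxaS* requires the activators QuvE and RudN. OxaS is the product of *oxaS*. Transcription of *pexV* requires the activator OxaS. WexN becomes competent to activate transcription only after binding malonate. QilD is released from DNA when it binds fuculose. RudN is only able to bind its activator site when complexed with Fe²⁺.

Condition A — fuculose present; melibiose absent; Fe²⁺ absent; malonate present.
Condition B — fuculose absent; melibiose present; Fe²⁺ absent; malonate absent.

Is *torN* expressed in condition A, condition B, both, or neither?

Condition A:
Fuculose is present, so QilD is inactive.
With no repressor bound, *temK* is transcribed.
So TemK is produced and active.
Melibiose is absent, so QuvE is inactive.
Fe²⁺ is absent, so RudN is inactive.
Required activator QuvE is absent, so *oxaS* is not transcribed.
So OxaS is not produced.
Required activator OxaS is absent, so *pexV* is not transcribed.
So PexV is not produced.
Malonate is present, so WexN is active.
No repressor is bound and TemK and WexN are active, so *torN* is transcribed.
→ *torN* is ON in A.
Condition B:
Fuculose is absent, so QilD is active.
With repressor QilD bound, *temK* is not transcribed.
So TemK is not produced.
Melibiose is present, so QuvE is active.
Fe²⁺ is absent, so RudN is inactive.
Required activator RudN is absent, so *oxaS* is not transcribed.
So OxaS is not produced.
Required activator OxaS is absent, so *pexV* is not transcribed.
So PexV is not produced.
Malonate is absent, so WexN is inactive.
Required activator TemK is absent, so *torN* is not transcribed.
→ *torN* is OFF in B.

A only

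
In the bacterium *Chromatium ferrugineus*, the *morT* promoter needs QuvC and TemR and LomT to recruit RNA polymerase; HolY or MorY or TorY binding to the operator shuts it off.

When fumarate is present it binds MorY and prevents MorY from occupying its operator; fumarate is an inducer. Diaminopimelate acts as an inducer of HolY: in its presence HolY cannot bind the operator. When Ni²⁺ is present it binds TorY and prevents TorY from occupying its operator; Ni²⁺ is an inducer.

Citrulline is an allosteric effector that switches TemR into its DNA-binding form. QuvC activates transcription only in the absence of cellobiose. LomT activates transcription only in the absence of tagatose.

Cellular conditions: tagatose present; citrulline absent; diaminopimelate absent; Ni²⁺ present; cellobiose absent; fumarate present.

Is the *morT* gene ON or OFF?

Diaminopimelate is absent, so HolY is active.
Fumarate is present, so MorY is inactive.
Cellobiose is absent, so QuvC is active.
Citrulline is absent, so TemR is inactive.
Tagatose is present, so LomT is inactive.
Ni²⁺ is present, so TorY is inactive.
With repressor HolY bound, *morT* is not transcribed.

OFF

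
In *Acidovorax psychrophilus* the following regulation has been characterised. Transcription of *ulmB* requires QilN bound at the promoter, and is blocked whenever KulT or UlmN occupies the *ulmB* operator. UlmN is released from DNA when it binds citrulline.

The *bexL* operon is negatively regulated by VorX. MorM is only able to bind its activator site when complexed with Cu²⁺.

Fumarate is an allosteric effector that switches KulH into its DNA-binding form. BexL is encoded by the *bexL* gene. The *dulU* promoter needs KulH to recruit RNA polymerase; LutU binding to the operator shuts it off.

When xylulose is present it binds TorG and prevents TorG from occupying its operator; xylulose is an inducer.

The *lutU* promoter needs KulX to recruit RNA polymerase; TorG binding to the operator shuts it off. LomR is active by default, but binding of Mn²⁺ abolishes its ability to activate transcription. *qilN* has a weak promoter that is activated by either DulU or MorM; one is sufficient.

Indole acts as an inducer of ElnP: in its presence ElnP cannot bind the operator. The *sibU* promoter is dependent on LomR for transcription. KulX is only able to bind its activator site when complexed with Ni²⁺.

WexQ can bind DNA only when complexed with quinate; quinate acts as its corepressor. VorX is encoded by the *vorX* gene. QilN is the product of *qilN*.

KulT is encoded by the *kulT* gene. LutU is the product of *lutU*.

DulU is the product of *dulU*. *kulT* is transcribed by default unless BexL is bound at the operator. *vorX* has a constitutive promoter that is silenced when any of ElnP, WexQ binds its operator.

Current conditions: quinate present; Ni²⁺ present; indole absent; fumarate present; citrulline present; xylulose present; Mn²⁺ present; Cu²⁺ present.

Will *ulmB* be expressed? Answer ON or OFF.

Fumarate is present, so KulH is active.
Xylulose is present, so TorG is inactive.
Ni²⁺ is present, so KulX is active.
No repressor is bound and KulX is active, so *lutU* is transcribed.
So LutU is produced and active.
With repressor LutU bound, *dulU* is not transcribed.
So DulU is not produced.
Cu²⁺ is present, so MorM is active.
Activator MorM is present, so *qilN* is transcribed.
So QilN is produced and active.
Indole is absent, so ElnP is active.
Quinate is present, so WexQ is active.
With repressor ElnP bound, *vorX* is not transcribed.
So VorX is not produced.
With no repressor bound, *bexL* is transcribed.
So BexL is produced and active.
With repressor BexL bound, *kulT* is not transcribed.
So KulT is not produced.
Citrulline is present, so UlmN is inactive.
No repressor is bound and QilN is active, so *ulmB* is transcribed.

ON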